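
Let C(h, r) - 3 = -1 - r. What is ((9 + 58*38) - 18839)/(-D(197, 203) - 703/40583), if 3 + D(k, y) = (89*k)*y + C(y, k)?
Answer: 337366479/72217469143 ≈ 0.0046715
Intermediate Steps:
C(h, r) = 2 - r (C(h, r) = 3 + (-1 - r) = 2 - r)
D(k, y) = -1 - k + 89*k*y (D(k, y) = -3 + ((89*k)*y + (2 - k)) = -3 + (89*k*y + (2 - k)) = -3 + (2 - k + 89*k*y) = -1 - k + 89*k*y)
((9 + 58*38) - 18839)/(-D(197, 203) - 703/40583) = ((9 + 58*38) - 18839)/(-(-1 - 1*197 + 89*197*203) - 703/40583) = ((9 + 2204) - 18839)/(-(-1 - 197 + 3559199) - 703*1/40583) = (2213 - 18839)/(-1*3559001 - 703/40583) = -16626/(-3559001 - 703/40583) = -16626/(-144434938286/40583) = -16626*(-40583/144434938286) = 337366479/72217469143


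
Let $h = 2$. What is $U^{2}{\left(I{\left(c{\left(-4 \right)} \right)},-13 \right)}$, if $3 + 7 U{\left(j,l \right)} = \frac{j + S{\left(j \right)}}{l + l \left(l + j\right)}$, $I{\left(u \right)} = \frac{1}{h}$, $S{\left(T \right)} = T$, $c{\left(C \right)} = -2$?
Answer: $\frac{801025}{4380649} \approx 0.18286$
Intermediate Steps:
$I{\left(u \right)} = \frac{1}{2}$
$U{\left(j,l \right)} = - \frac{3}{7} + \frac{2 j}{7 \left(l + l \left(j + l\right)\right)}$ ($U{\left(j,l \right)} = - \frac{3}{7} + \frac{\left(j + j\right) \frac{1}{l + l \left(l + j\right)}}{7} = - \frac{3}{7} + \frac{2 j \frac{1}{l + l \left(j + l\right)}}{7} = - \frac{3}{7} + \frac{2 j}{7 \left(l + l \left(j + l\right)\right)}$)
$U^{2}{\left(I{\left(c{\left(-4 \right)} \right)},-13 \right)} = \left(\frac{\left(-3\right) \left(-13\right) - 3 \left(-13\right)^{2} + 2 \cdot \frac{1}{2} - \frac{3}{2} \left(-13\right)}{7 \left(-13\right) \left(1 + \frac{1}{2} - 13\right)}\right)^{2} = \left(\frac{1}{7} \left(- \frac{1}{13}\right) \frac{1}{- \frac{23}{2}} \left(39 - 507 + 1 + \frac{39}{2}\right)\right)^{2} = \left(\frac{1}{7} \left(- \frac{1}{13}\right) \left(- \frac{2}{23}\right) \left(39 - 507 + 1 + \frac{39}{2}\right)\right)^{2} = \left(\frac{1}{7} \left(- \frac{1}{13}\right) \left(- \frac{2}{23}\right) \left(- \frac{895}{2}\right)\right)^{2} = \left(- \frac{895}{2093}\right)^{2} = \frac{801025}{4380649}$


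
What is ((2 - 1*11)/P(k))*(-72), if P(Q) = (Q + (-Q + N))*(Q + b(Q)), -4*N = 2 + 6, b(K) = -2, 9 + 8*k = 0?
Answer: 2592/25 ≈ 103.68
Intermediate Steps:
k = -9/8 (k = -9/8 + (⅛)*0 = -9/8 + 0 = -9/8 ≈ -1.1250)
N = -2 (N = -(2 + 6)/4 = -¼*8 = -2)
P(Q) = 4 - 2*Q (P(Q) = (Q + (-Q - 2))*(Q - 2) = (Q + (-2 - Q))*(-2 + Q) = -2*(-2 + Q) = 4 - 2*Q)
((2 - 1*11)/P(k))*(-72) = ((2 - 1*11)/(4 - 2*(-9/8)))*(-72) = ((2 - 11)/(4 + 9/4))*(-72) = -9/25/4*(-72) = -9*4/25*(-72) = -36/25*(-72) = 2592/25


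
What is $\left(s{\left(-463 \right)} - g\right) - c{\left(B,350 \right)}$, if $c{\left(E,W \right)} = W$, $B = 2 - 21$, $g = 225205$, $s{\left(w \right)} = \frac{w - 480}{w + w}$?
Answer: $- \frac{208862987}{926} \approx -2.2555 \cdot 10^{5}$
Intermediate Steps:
$s{\left(w \right)} = \frac{-480 + w}{2 w}$
$B = -19$ ($B = 2 - 21 = -19$)
$\left(s{\left(-463 \right)} - g\right) - c{\left(B,350 \right)} = \left(\frac{-480 - 463}{2 \left(-463\right)} - 225205\right) - 350 = \left(\frac{1}{2} \left(- \frac{1}{463}\right) \left(-943\right) - 225205\right) - 350 = \left(\frac{943}{926} - 225205\right) - 350 = - \frac{208538887}{926} - 350 = - \frac{208862987}{926}$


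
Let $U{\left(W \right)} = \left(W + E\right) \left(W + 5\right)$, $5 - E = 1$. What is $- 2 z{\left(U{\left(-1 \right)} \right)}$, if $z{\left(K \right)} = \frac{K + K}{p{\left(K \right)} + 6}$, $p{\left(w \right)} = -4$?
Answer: $-24$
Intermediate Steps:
$E = 4$ ($E = 5 - 1 = 4$)
$U{\left(W \right)} = \left(4 + W\right) \left(5 + W\right)$ ($U{\left(W \right)} = \left(W + 4\right) \left(W + 5\right) = \left(4 + W\right) \left(5 + W\right)$)
$z{\left(K \right)} = K$ ($z{\left(K \right)} = \frac{K + K}{-4 + 6} = \frac{2 K}{2} = 2 K \frac{1}{2} = K$)
$- 2 z{\left(U{\left(-1 \right)} \right)} = - 2 \left(20 + \left(-1\right)^{2} + 9 \left(-1\right)\right) = - 2 \left(20 + 1 - 9\right) = \left(-2\right) 12 = -24$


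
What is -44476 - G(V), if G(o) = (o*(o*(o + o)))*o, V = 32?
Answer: -2141628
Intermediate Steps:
G(o) = 2*o**4 (G(o) = (o*(o*(2*o)))*o = (o*(2*o**2))*o = (2*o**3)*o = 2*o**4)
-44476 - G(V) = -44476 - 2*32**4 = -44476 - 2*1048576 = -44476 - 1*2097152 = -44476 - 2097152 = -2141628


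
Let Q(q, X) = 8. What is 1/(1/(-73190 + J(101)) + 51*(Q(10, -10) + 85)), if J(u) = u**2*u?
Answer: 957111/4539577474 ≈ 0.00021084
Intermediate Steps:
J(u) = u**3
1/(1/(-73190 + J(101)) + 51*(Q(10, -10) + 85)) = 1/(1/(-73190 + 101**3) + 51*(8 + 85)) = 1/(1/(-73190 + 1030301) + 51*93) = 1/(1/957111 + 4743) = 1/(4539577474/957111) = 957111/4539577474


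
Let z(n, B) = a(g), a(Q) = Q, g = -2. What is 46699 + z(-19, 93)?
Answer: 46697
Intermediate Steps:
z(n, B) = -2
46699 + z(-19, 93) = 46699 - 2 = 46697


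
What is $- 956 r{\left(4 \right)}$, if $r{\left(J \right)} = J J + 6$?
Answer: $-21032$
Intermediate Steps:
$r{\left(J \right)} = 6 + J^{2}$ ($r{\left(J \right)} = J^{2} + 6 = 6 + J^{2}$)
$- 956 r{\left(4 \right)} = - 956 \left(6 + 4^{2}\right) = - 956 \left(6 + 16\right) = \left(-956\right) 22 = -21032$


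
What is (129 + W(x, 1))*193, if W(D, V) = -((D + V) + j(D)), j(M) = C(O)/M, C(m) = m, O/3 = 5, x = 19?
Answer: 396808/19 ≈ 20885.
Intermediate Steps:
O = 15 (O = 3*5 = 15)
j(M) = 15/M
W(D, V) = -D - V - 15/D (W(D, V) = -((D + V) + 15/D) = -(D + V + 15/D) = -D - V - 15/D)
(129 + W(x, 1))*193 = (129 + (-1*19 - 1*1 - 15/19))*193 = (129 + (-19 - 1 - 15*1/19))*193 = (129 + (-19 - 1 - 15/19))*193 = (129 - 395/19)*193 = (2056/19)*193 = 396808/19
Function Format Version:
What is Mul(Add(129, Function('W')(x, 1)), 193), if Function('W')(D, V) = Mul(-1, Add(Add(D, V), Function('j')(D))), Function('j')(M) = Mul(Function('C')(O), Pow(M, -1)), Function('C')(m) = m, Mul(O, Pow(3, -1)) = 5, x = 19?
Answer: Rational(396808, 19) ≈ 20885.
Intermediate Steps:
O = 15 (O = Mul(3, 5) = 15)
Function('j')(M) = Mul(15, Pow(M, -1))
Function('W')(D, V) = Add(Mul(-1, D), Mul(-1, V), Mul(-15, Pow(D, -1))) (Function('W')(D, V) = Mul(-1, Add(Add(D, V), Mul(15, Pow(D, -1)))) = Mul(-1, Add(D, V, Mul(15, Pow(D, -1)))) = Add(Mul(-1, D), Mul(-1, V), Mul(-15, Pow(D, -1))))
Mul(Add(129, Function('W')(x, 1)), 193) = Mul(Add(129, Add(Mul(-1, 19), Mul(-1, 1), Mul(-15, Pow(19, -1)))), 193) = Mul(Add(129, Add(-19, -1, Mul(-15, Rational(1, 19)))), 193) = Mul(Add(129, Add(-19, -1, Rational(-15, 19))), 193) = Mul(Add(129, Rational(-395, 19)), 193) = Mul(Rational(2056, 19), 193) = Rational(396808, 19)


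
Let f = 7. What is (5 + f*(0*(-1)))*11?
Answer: 55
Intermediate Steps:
(5 + f*(0*(-1)))*11 = (5 + 7*(0*(-1)))*11 = (5 + 7*0)*11 = (5 + 0)*11 = 5*11 = 55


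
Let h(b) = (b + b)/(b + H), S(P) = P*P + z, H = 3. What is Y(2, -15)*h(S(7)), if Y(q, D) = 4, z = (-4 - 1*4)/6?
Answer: 143/19 ≈ 7.5263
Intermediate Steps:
z = -4/3 (z = (-4 - 4)*(⅙) = -8*⅙ = -4/3 ≈ -1.3333)
S(P) = -4/3 + P² (S(P) = P*P - 4/3 = P² - 4/3 = -4/3 + P²)
h(b) = 2*b/(3 + b) (h(b) = (b + b)/(b + 3) = (2*b)/(3 + b) = 2*b/(3 + b))
Y(2, -15)*h(S(7)) = 4*(2*(-4/3 + 7²)/(3 + (-4/3 + 7²))) = 4*(2*(-4/3 + 49)/(3 + (-4/3 + 49))) = 4*(2*(143/3)/(3 + 143/3)) = 4*(2*(143/3)/(152/3)) = 4*(2*(143/3)*(3/152)) = 4*(143/76) = 143/19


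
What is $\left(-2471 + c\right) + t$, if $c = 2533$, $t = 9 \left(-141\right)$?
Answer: $-1207$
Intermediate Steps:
$t = -1269$
$\left(-2471 + c\right) + t = \left(-2471 + 2533\right) - 1269 = 62 - 1269 = -1207$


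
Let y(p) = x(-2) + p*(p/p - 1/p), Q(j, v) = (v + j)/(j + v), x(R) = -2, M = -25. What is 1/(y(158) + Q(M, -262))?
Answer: 1/156 ≈ 0.0064103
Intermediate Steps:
Q(j, v) = 1 (Q(j, v) = (j + v)/(j + v) = 1)
y(p) = -2 + p*(1 - 1/p) (y(p) = -2 + p*(p/p - 1/p) = -2 + p*(1 - 1/p))
1/(y(158) + Q(M, -262)) = 1/((-3 + 158) + 1) = 1/(155 + 1) = 1/156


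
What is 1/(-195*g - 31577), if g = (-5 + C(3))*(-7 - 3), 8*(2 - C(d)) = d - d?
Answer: -1/37427 ≈ -2.6719e-5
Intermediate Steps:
C(d) = 2 (C(d) = 2 - (d - d)/8 = 2 - ⅛*0 = 2 + 0 = 2)
g = 30 (g = (-5 + 2)*(-7 - 3) = -3*(-10) = 30)
1/(-195*g - 31577) = 1/(-195*30 - 31577) = 1/(-5850 - 31577) = 1/(-37427) = -1/37427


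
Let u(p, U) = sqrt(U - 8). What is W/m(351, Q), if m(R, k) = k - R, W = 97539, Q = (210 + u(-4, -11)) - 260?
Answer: -39113139/160820 - 97539*I*sqrt(19)/160820 ≈ -243.21 - 2.6437*I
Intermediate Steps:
u(p, U) = sqrt(-8 + U)
Q = -50 + I*sqrt(19) (Q = (210 + sqrt(-8 - 11)) - 260 = (210 + sqrt(-19)) - 260 = (210 + I*sqrt(19)) - 260 = -50 + I*sqrt(19) ≈ -50.0 + 4.3589*I)
W/m(351, Q) = 97539/((-50 + I*sqrt(19)) - 1*351) = 97539/((-50 + I*sqrt(19)) - 351) = 97539/(-401 + I*sqrt(19))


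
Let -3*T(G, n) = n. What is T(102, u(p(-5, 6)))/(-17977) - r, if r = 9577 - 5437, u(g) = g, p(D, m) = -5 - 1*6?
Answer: -223274351/53931 ≈ -4140.0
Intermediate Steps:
p(D, m) = -11 (p(D, m) = -5 - 6 = -11)
T(G, n) = -n/3
r = 4140
T(102, u(p(-5, 6)))/(-17977) - r = -⅓*(-11)/(-17977) - 1*4140 = (11/3)*(-1/17977) - 4140 = -11/53931 - 4140 = -223274351/53931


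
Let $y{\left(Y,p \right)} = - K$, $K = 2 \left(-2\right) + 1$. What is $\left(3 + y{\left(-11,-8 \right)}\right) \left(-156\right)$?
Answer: $-936$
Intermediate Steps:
$K = -3$ ($K = -4 + 1 = -3$)
$y{\left(Y,p \right)} = 3$ ($y{\left(Y,p \right)} = \left(-1\right) \left(-3\right) = 3$)
$\left(3 + y{\left(-11,-8 \right)}\right) \left(-156\right) = \left(3 + 3\right) \left(-156\right) = 6 \left(-156\right) = -936$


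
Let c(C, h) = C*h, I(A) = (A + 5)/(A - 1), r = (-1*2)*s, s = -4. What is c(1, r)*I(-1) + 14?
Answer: -2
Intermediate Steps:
r = 8 (r = -1*2*(-4) = -2*(-4) = 8)
I(A) = (5 + A)/(-1 + A)
c(1, r)*I(-1) + 14 = (1*8)*((5 - 1)/(-1 - 1)) + 14 = 8*(4/(-2)) + 14 = 8*(-½*4) + 14 = 8*(-2) + 14 = -16 + 14 = -2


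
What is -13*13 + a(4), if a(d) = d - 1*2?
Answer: -167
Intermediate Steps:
a(d) = -2 + d (a(d) = d - 2 = -2 + d)
-13*13 + a(4) = -13*13 + (-2 + 4) = -169 + 2 = -167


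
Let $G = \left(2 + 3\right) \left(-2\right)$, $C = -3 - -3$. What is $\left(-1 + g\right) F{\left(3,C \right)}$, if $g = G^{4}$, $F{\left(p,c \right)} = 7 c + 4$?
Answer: $39996$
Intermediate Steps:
$C = 0$ ($C = -3 + 3 = 0$)
$G = -10$ ($G = 5 \left(-2\right) = -10$)
$F{\left(p,c \right)} = 4 + 7 c$
$g = 10000$ ($g = \left(-10\right)^{4} = 10000$)
$\left(-1 + g\right) F{\left(3,C \right)} = \left(-1 + 10000\right) \left(4 + 7 \cdot 0\right) = 9999 \left(4 + 0\right) = 9999 \cdot 4 = 39996$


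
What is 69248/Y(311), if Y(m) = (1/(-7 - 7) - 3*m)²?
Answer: 13572608/170641969 ≈ 0.079538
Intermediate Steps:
Y(m) = (-1/14 - 3*m)² (Y(m) = (1/(-14) - 3*m)² = (-1/14 - 3*m)²)
69248/Y(311) = 69248/(((1 + 42*311)²/196)) = 69248/(((1 + 13062)²/196)) = 69248/(((1/196)*13063²)) = 69248/(((1/196)*170641969)) = 69248/(170641969/196) = 69248*(196/170641969) = 13572608/170641969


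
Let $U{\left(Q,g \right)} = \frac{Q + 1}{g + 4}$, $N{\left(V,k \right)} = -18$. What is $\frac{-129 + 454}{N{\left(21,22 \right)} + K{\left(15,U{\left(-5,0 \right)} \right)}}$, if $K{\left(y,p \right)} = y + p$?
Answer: $- \frac{325}{4} \approx -81.25$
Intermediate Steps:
$U{\left(Q,g \right)} = \frac{1 + Q}{4 + g}$
$K{\left(y,p \right)} = p + y$
$\frac{-129 + 454}{N{\left(21,22 \right)} + K{\left(15,U{\left(-5,0 \right)} \right)}} = \frac{-129 + 454}{-18 + \left(\frac{1 - 5}{4 + 0} + 15\right)} = \frac{325}{-18 + \left(\frac{1}{4} \left(-4\right) + 15\right)} = \frac{325}{-18 + \left(-1 + 15\right)} = \frac{325}{-18 + 14} = \frac{325}{-4} = 325 \left(- \frac{1}{4}\right) = - \frac{325}{4}$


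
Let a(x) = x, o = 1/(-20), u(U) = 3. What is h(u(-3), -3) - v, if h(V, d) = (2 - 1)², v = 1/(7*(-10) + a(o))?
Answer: 1421/1401 ≈ 1.0143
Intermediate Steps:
o = -1/20 ≈ -0.050000
v = -20/1401 (v = 1/(7*(-10) - 1/20) = 1/(-70 - 1/20) = 1/(-1401/20) = -20/1401 ≈ -0.014276)
h(V, d) = 1 (h(V, d) = 1² = 1)
h(u(-3), -3) - v = 1 - 1*(-20/1401) = 1 + 20/1401 = 1421/1401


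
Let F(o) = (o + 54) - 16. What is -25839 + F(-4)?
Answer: -25805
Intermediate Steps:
F(o) = 38 + o (F(o) = (54 + o) - 16 = 38 + o)
-25839 + F(-4) = -25839 + (38 - 4) = -25839 + 34 = -25805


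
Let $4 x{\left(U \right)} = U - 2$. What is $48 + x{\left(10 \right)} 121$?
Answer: $290$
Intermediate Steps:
$x{\left(U \right)} = - \frac{1}{2} + \frac{U}{4}$ ($x{\left(U \right)} = \frac{U - 2}{4} = \frac{-2 + U}{4} = - \frac{1}{2} + \frac{U}{4}$)
$48 + x{\left(10 \right)} 121 = 48 + \left(- \frac{1}{2} + \frac{1}{4} \cdot 10\right) 121 = 48 + \left(- \frac{1}{2} + \frac{5}{2}\right) 121 = 48 + 2 \cdot 121 = 48 + 242 = 290$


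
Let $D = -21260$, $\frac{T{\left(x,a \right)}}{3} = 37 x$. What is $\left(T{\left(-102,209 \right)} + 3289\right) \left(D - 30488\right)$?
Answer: $415691684$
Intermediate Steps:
$T{\left(x,a \right)} = 111 x$ ($T{\left(x,a \right)} = 3 \cdot 37 x = 111 x$)
$\left(T{\left(-102,209 \right)} + 3289\right) \left(D - 30488\right) = \left(111 \left(-102\right) + 3289\right) \left(-21260 - 30488\right) = \left(-11322 + 3289\right) \left(-51748\right) = \left(-8033\right) \left(-51748\right) = 415691684$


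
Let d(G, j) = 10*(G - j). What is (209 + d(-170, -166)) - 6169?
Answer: -6000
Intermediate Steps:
d(G, j) = -10*j + 10*G
(209 + d(-170, -166)) - 6169 = (209 + (-10*(-166) + 10*(-170))) - 6169 = (209 + (1660 - 1700)) - 6169 = (209 - 40) - 6169 = 169 - 6169 = -6000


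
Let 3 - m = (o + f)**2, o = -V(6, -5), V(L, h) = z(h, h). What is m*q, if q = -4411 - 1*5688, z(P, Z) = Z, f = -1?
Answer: 131287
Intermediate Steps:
V(L, h) = h
o = 5 (o = -1*(-5) = 5)
q = -10099 (q = -4411 - 5688 = -10099)
m = -13 (m = 3 - (5 - 1)**2 = 3 - 1*4**2 = 3 - 1*16 = 3 - 16 = -13)
m*q = -13*(-10099) = 131287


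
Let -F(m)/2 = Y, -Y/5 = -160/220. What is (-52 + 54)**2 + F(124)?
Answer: -36/11 ≈ -3.2727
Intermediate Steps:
Y = 40/11 (Y = -(-800)/220 = -5*(-8/11) = 40/11 ≈ 3.6364)
F(m) = -80/11 (F(m) = -2*40/11 = -80/11)
(-52 + 54)**2 + F(124) = (-52 + 54)**2 - 80/11 = 2**2 - 80/11 = 4 - 80/11 = -36/11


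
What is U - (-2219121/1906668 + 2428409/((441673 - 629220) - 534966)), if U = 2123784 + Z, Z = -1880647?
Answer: 1958771467419883/8056096004 ≈ 2.4314e+5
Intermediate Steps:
U = 243137 (U = 2123784 - 1880647 = 243137)
U - (-2219121/1906668 + 2428409/((441673 - 629220) - 534966)) = 243137 - (-2219121/1906668 + 2428409/((441673 - 629220) - 534966)) = 243137 - (-2219121*1/1906668 + 2428409/(-187547 - 534966)) = 243137 - (-246569/211852 + 2428409/(-722513)) = 243137 - (-246569/211852 + 2428409*(-1/722513)) = 243137 - (-246569/211852 - 127811/38027) = 243137 - 1*(-36453295335/8056096004) = 243137 + 36453295335/8056096004 = 1958771467419883/8056096004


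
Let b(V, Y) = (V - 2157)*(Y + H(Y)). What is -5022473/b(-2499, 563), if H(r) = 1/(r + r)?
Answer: 2827652299/1475809992 ≈ 1.9160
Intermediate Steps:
H(r) = 1/(2*r)
b(V, Y) = (-2157 + V)*(Y + 1/(2*Y)) (b(V, Y) = (V - 2157)*(Y + 1/(2*Y)) = (-2157 + V)*(Y + 1/(2*Y)))
-5022473/b(-2499, 563) = -5022473*1126/(-2157 - 2499 + 2*563²*(-2157 - 2499)) = -5022473*1126/(-2157 - 2499 + 2*316969*(-4656)) = -5022473*1126/(-2157 - 2499 - 2951615328) = -5022473/((½)*(1/563)*(-2951619984)) = -5022473/(-1475809992/563) = -5022473*(-563/1475809992) = 2827652299/1475809992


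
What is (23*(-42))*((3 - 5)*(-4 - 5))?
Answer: -17388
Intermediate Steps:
(23*(-42))*((3 - 5)*(-4 - 5)) = -(-1932)*(-9) = -966*18 = -17388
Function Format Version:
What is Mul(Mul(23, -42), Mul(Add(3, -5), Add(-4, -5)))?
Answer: -17388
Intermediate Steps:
Mul(Mul(23, -42), Mul(Add(3, -5), Add(-4, -5))) = Mul(-966, Mul(-2, -9)) = Mul(-966, 18) = -17388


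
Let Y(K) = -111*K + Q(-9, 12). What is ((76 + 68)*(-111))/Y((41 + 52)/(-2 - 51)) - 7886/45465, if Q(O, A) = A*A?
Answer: -5843894/123405 ≈ -47.355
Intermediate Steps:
Q(O, A) = A²
Y(K) = 144 - 111*K (Y(K) = -111*K + 12² = -111*K + 144 = 144 - 111*K)
((76 + 68)*(-111))/Y((41 + 52)/(-2 - 51)) - 7886/45465 = ((76 + 68)*(-111))/(144 - 111*(41 + 52)/(-2 - 51)) - 7886/45465 = (144*(-111))/(144 - 10323/(-53)) - 7886*1/45465 = -15984/(144 - 10323*(-1)/53) - 7886/45465 = -15984/(144 - 111*(-93/53)) - 7886/45465 = -15984/(144 + 10323/53) - 7886/45465 = -15984/17955/53 - 7886/45465 = -15984*53/17955 - 7886/45465 = -31376/665 - 7886/45465 = -5843894/123405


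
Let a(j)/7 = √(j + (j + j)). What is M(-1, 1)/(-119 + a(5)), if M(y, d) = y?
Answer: 17/1918 + √15/1918 ≈ 0.010883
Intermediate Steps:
a(j) = 7*√3*√j (a(j) = 7*√(j + (j + j)) = 7*√(j + 2*j) = 7*√(3*j) = 7*(√3*√j) = 7*√3*√j)
M(-1, 1)/(-119 + a(5)) = -1/(-119 + 7*√3*√5) = -1/(-119 + 7*√15)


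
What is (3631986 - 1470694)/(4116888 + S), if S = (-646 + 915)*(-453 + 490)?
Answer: 2161292/4126841 ≈ 0.52372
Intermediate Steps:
S = 9953 (S = 269*37 = 9953)
(3631986 - 1470694)/(4116888 + S) = (3631986 - 1470694)/(4116888 + 9953) = 2161292/4126841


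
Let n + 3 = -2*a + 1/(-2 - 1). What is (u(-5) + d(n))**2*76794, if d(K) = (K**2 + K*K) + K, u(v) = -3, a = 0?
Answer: 523453502/27 ≈ 1.9387e+7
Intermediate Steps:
n = -10/3 (n = -3 + (-2*0 + 1/(-2 - 1)) = -3 + (0 + 1/(-3)) = -3 + (0 - 1/3) = -3 - 1/3 = -10/3 ≈ -3.3333)
d(K) = K + 2*K**2 (d(K) = (K**2 + K**2) + K = 2*K**2 + K = K + 2*K**2)
(u(-5) + d(n))**2*76794 = (-3 - 10*(1 + 2*(-10/3))/3)**2*76794 = (-3 - 10*(1 - 20/3)/3)**2*76794 = (-3 - 10/3*(-17/3))**2*76794 = (-3 + 170/9)**2*76794 = (143/9)**2*76794 = (20449/81)*76794 = 523453502/27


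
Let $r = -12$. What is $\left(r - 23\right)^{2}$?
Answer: $1225$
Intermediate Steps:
$\left(r - 23\right)^{2} = \left(-12 - 23\right)^{2} = \left(-35\right)^{2} = 1225$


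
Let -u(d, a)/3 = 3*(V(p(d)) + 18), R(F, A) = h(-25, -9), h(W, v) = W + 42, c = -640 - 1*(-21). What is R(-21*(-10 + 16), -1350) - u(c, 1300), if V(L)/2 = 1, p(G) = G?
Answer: 197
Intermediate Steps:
c = -619 (c = -640 + 21 = -619)
V(L) = 2 (V(L) = 2*1 = 2)
h(W, v) = 42 + W
R(F, A) = 17 (R(F, A) = 42 - 25 = 17)
u(d, a) = -180 (u(d, a) = -9*(2 + 18) = -9*20 = -3*60 = -180)
R(-21*(-10 + 16), -1350) - u(c, 1300) = 17 - 1*(-180) = 17 + 180 = 197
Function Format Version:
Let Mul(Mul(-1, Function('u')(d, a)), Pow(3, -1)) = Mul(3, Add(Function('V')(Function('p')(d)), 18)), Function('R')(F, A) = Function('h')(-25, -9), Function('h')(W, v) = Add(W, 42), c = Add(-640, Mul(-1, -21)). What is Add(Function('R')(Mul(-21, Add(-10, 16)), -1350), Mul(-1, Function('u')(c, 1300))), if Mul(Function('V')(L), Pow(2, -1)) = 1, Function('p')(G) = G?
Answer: 197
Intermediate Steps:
c = -619 (c = Add(-640, 21) = -619)
Function('V')(L) = 2 (Function('V')(L) = Mul(2, 1) = 2)
Function('h')(W, v) = Add(42, W)
Function('R')(F, A) = 17 (Function('R')(F, A) = Add(42, -25) = 17)
Function('u')(d, a) = -180 (Function('u')(d, a) = Mul(-3, Mul(3, Add(2, 18))) = Mul(-3, Mul(3, 20)) = Mul(-3, 60) = -180)
Add(Function('R')(Mul(-21, Add(-10, 16)), -1350), Mul(-1, Function('u')(c, 1300))) = Add(17, Mul(-1, -180)) = Add(17, 180) = 197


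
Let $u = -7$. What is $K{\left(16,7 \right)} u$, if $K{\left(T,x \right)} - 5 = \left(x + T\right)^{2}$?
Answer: $-3738$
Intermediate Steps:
$K{\left(T,x \right)} = 5 + \left(T + x\right)^{2}$ ($K{\left(T,x \right)} = 5 + \left(x + T\right)^{2} = 5 + \left(T + x\right)^{2}$)
$K{\left(16,7 \right)} u = \left(5 + \left(16 + 7\right)^{2}\right) \left(-7\right) = \left(5 + 23^{2}\right) \left(-7\right) = \left(5 + 529\right) \left(-7\right) = 534 \left(-7\right) = -3738$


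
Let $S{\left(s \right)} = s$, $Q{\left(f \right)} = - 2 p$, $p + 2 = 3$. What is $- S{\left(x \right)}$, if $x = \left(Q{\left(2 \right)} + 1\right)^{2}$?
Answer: $-1$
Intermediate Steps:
$p = 1$ ($p = -2 + 3 = 1$)
$Q{\left(f \right)} = -2$ ($Q{\left(f \right)} = \left(-2\right) 1 = -2$)
$x = 1$ ($x = \left(-2 + 1\right)^{2} = \left(-1\right)^{2} = 1$)
$- S{\left(x \right)} = \left(-1\right) 1 = -1$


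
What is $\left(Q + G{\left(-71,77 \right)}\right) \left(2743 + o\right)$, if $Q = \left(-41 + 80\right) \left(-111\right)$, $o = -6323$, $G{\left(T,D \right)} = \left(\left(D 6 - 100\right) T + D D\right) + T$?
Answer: $86539340$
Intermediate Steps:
$G{\left(T,D \right)} = T + D^{2} + T \left(-100 + 6 D\right)$ ($G{\left(T,D \right)} = \left(\left(6 D - 100\right) T + D^{2}\right) + T = \left(\left(-100 + 6 D\right) T + D^{2}\right) + T = \left(T \left(-100 + 6 D\right) + D^{2}\right) + T = \left(D^{2} + T \left(-100 + 6 D\right)\right) + T = T + D^{2} + T \left(-100 + 6 D\right)$)
$Q = -4329$ ($Q = 39 \left(-111\right) = -4329$)
$\left(Q + G{\left(-71,77 \right)}\right) \left(2743 + o\right) = \left(-4329 + \left(77^{2} - -7029 + 6 \cdot 77 \left(-71\right)\right)\right) \left(2743 - 6323\right) = \left(-4329 + \left(5929 + 7029 - 32802\right)\right) \left(-3580\right) = \left(-4329 - 19844\right) \left(-3580\right) = \left(-24173\right) \left(-3580\right) = 86539340$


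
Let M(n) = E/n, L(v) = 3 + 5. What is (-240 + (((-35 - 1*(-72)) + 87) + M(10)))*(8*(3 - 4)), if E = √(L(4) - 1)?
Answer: 928 - 4*√7/5 ≈ 925.88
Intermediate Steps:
L(v) = 8
E = √7 (E = √(8 - 1) = √7 ≈ 2.6458)
M(n) = √7/n
(-240 + (((-35 - 1*(-72)) + 87) + M(10)))*(8*(3 - 4)) = (-240 + (((-35 - 1*(-72)) + 87) + √7/10))*(8*(3 - 4)) = (-240 + (((-35 + 72) + 87) + √7*(⅒)))*(8*(-1)) = (-240 + ((37 + 87) + √7/10))*(-8) = (-240 + (124 + √7/10))*(-8) = (-116 + √7/10)*(-8) = 928 - 4*√7/5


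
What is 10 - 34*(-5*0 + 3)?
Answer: -92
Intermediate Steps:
10 - 34*(-5*0 + 3) = 10 - 34*(0 + 3) = 10 - 34*3 = 10 - 102 = -92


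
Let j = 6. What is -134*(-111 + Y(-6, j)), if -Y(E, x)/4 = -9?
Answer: 10050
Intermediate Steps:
Y(E, x) = 36 (Y(E, x) = -4*(-9) = 36)
-134*(-111 + Y(-6, j)) = -134*(-111 + 36) = -134*(-75) = 10050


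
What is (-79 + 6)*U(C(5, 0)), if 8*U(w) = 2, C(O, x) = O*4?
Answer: -73/4 ≈ -18.250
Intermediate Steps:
C(O, x) = 4*O
U(w) = 1/4 (U(w) = (1/8)*2 = 1/4)
(-79 + 6)*U(C(5, 0)) = (-79 + 6)*(1/4) = -73*1/4 = -73/4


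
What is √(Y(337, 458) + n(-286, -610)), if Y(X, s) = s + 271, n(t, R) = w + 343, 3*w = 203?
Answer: √10257/3 ≈ 33.759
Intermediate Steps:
w = 203/3 (w = (⅓)*203 = 203/3 ≈ 67.667)
n(t, R) = 1232/3 (n(t, R) = 203/3 + 343 = 1232/3)
Y(X, s) = 271 + s
√(Y(337, 458) + n(-286, -610)) = √((271 + 458) + 1232/3) = √(729 + 1232/3) = √(3419/3) = √10257/3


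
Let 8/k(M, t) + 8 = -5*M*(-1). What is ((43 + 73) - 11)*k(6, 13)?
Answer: 420/11 ≈ 38.182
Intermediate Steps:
k(M, t) = 8/(-8 + 5*M) (k(M, t) = 8/(-8 - 5*M*(-1)) = 8/(-8 + 5*M))
((43 + 73) - 11)*k(6, 13) = ((43 + 73) - 11)*(8/(-8 + 5*6)) = (116 - 11)*(8/(-8 + 30)) = 105*(8/22) = 105*(8*(1/22)) = 105*(4/11) = 420/11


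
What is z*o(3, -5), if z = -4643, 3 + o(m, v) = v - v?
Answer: 13929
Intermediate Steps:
o(m, v) = -3 (o(m, v) = -3 + (v - v) = -3 + 0 = -3)
z*o(3, -5) = -4643*(-3) = 13929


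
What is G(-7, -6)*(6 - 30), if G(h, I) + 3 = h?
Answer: 240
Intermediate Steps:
G(h, I) = -3 + h
G(-7, -6)*(6 - 30) = (-3 - 7)*(6 - 30) = -10*(-24) = 240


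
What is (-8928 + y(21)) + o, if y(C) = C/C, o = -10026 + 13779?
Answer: -5174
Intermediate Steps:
o = 3753
y(C) = 1
(-8928 + y(21)) + o = (-8928 + 1) + 3753 = -8927 + 3753 = -5174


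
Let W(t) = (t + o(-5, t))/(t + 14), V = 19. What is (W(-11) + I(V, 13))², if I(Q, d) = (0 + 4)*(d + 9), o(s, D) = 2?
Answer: 7225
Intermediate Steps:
I(Q, d) = 36 + 4*d (I(Q, d) = 4*(9 + d) = 36 + 4*d)
W(t) = (2 + t)/(14 + t) (W(t) = (t + 2)/(t + 14) = (2 + t)/(14 + t))
(W(-11) + I(V, 13))² = ((2 - 11)/(14 - 11) + (36 + 4*13))² = (-9/3 + (36 + 52))² = ((⅓)*(-9) + 88)² = (-3 + 88)² = 85² = 7225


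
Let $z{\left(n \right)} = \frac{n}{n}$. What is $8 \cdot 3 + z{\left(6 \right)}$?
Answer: $25$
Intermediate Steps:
$z{\left(n \right)} = 1$
$8 \cdot 3 + z{\left(6 \right)} = 8 \cdot 3 + 1 = 24 + 1 = 25$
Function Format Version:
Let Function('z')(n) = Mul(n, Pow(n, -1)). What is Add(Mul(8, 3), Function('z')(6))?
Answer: 25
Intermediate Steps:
Function('z')(n) = 1
Add(Mul(8, 3), Function('z')(6)) = Add(Mul(8, 3), 1) = Add(24, 1) = 25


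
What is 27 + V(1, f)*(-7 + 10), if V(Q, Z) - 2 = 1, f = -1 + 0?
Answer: 36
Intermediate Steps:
f = -1
V(Q, Z) = 3 (V(Q, Z) = 2 + 1 = 3)
27 + V(1, f)*(-7 + 10) = 27 + 3*(-7 + 10) = 27 + 3*3 = 27 + 9 = 36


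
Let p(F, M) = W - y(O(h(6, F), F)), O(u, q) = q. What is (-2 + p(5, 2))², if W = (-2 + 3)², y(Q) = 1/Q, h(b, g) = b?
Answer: 36/25 ≈ 1.4400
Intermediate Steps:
y(Q) = 1/Q
W = 1 (W = 1² = 1)
p(F, M) = 1 - 1/F
(-2 + p(5, 2))² = (-2 + (-1 + 5)/5)² = (-2 + (⅕)*4)² = (-2 + ⅘)² = (-6/5)² = 36/25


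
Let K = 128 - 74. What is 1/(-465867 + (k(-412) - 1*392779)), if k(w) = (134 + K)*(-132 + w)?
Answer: -1/960918 ≈ -1.0407e-6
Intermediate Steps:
K = 54
k(w) = -24816 + 188*w (k(w) = (134 + 54)*(-132 + w) = 188*(-132 + w) = -24816 + 188*w)
1/(-465867 + (k(-412) - 1*392779)) = 1/(-465867 + ((-24816 + 188*(-412)) - 1*392779)) = 1/(-465867 + ((-24816 - 77456) - 392779)) = 1/(-465867 + (-102272 - 392779)) = 1/(-465867 - 495051) = 1/(-960918) = -1/960918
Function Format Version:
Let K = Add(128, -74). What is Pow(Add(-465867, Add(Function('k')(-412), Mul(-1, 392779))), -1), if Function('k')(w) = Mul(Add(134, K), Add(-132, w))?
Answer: Rational(-1, 960918) ≈ -1.0407e-6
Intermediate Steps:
K = 54
Function('k')(w) = Add(-24816, Mul(188, w)) (Function('k')(w) = Mul(Add(134, 54), Add(-132, w)) = Mul(188, Add(-132, w)) = Add(-24816, Mul(188, w)))
Pow(Add(-465867, Add(Function('k')(-412), Mul(-1, 392779))), -1) = Pow(Add(-465867, Add(Add(-24816, Mul(188, -412)), Mul(-1, 392779))), -1) = Pow(Add(-465867, Add(Add(-24816, -77456), -392779)), -1) = Pow(Add(-465867, Add(-102272, -392779)), -1) = Pow(Add(-465867, -495051), -1) = Pow(-960918, -1) = Rational(-1, 960918)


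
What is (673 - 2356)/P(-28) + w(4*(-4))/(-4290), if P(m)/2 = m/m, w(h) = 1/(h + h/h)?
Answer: -27075262/32175 ≈ -841.50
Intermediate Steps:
w(h) = 1/(1 + h) (w(h) = 1/(h + 1) = 1/(1 + h))
P(m) = 2 (P(m) = 2*(m/m) = 2*1 = 2)
(673 - 2356)/P(-28) + w(4*(-4))/(-4290) = (673 - 2356)/2 + 1/((1 + 4*(-4))*(-4290)) = -1683*½ - 1/4290/(1 - 16) = -1683/2 - 1/4290/(-15) = -1683/2 - 1/15*(-1/4290) = -1683/2 + 1/64350 = -27075262/32175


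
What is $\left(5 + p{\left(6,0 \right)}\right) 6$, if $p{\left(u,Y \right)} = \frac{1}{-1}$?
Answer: $24$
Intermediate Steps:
$p{\left(u,Y \right)} = -1$
$\left(5 + p{\left(6,0 \right)}\right) 6 = \left(5 - 1\right) 6 = 4 \cdot 6 = 24$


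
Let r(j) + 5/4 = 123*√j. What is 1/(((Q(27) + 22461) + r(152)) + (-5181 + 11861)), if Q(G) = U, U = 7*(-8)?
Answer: 465340/13497038497 - 3936*√38/13497038497 ≈ 3.2680e-5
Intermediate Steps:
U = -56
r(j) = -5/4 + 123*√j
Q(G) = -56
1/(((Q(27) + 22461) + r(152)) + (-5181 + 11861)) = 1/(((-56 + 22461) + (-5/4 + 123*√152)) + (-5181 + 11861)) = 1/((22405 + (-5/4 + 123*(2*√38))) + 6680) = 1/((22405 + (-5/4 + 246*√38)) + 6680) = 1/((89615/4 + 246*√38) + 6680) = 1/(116335/4 + 246*√38)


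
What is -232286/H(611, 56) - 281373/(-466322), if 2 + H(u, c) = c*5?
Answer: -54120925199/64818758 ≈ -834.96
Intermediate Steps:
H(u, c) = -2 + 5*c (H(u, c) = -2 + c*5 = -2 + 5*c)
-232286/H(611, 56) - 281373/(-466322) = -232286/(-2 + 5*56) - 281373/(-466322) = -232286/(-2 + 280) - 281373*(-1/466322) = -232286/278 + 281373/466322 = -232286*1/278 + 281373/466322 = -116143/139 + 281373/466322 = -54120925199/64818758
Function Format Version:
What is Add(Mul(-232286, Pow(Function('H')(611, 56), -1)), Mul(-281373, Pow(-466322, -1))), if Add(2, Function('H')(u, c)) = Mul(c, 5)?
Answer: Rational(-54120925199, 64818758) ≈ -834.96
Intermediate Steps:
Function('H')(u, c) = Add(-2, Mul(5, c)) (Function('H')(u, c) = Add(-2, Mul(c, 5)) = Add(-2, Mul(5, c)))
Add(Mul(-232286, Pow(Function('H')(611, 56), -1)), Mul(-281373, Pow(-466322, -1))) = Add(Mul(-232286, Pow(Add(-2, Mul(5, 56)), -1)), Mul(-281373, Pow(-466322, -1))) = Add(Mul(-232286, Pow(Add(-2, 280), -1)), Mul(-281373, Rational(-1, 466322))) = Add(Mul(-232286, Pow(278, -1)), Rational(281373, 466322)) = Add(Mul(-232286, Rational(1, 278)), Rational(281373, 466322)) = Add(Rational(-116143, 139), Rational(281373, 466322)) = Rational(-54120925199, 64818758)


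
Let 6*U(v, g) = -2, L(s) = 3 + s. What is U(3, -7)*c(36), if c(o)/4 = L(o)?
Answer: -52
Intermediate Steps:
U(v, g) = -1/3 (U(v, g) = (1/6)*(-2) = -1/3)
c(o) = 12 + 4*o (c(o) = 4*(3 + o) = 12 + 4*o)
U(3, -7)*c(36) = -(12 + 4*36)/3 = -(12 + 144)/3 = -1/3*156 = -52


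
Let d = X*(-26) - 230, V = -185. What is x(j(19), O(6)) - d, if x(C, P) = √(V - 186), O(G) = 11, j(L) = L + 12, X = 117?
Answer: 3272 + I*√371 ≈ 3272.0 + 19.261*I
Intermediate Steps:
j(L) = 12 + L
x(C, P) = I*√371 (x(C, P) = √(-185 - 186) = √(-371) = I*√371)
d = -3272 (d = 117*(-26) - 230 = -3042 - 230 = -3272)
x(j(19), O(6)) - d = I*√371 - 1*(-3272) = I*√371 + 3272 = 3272 + I*√371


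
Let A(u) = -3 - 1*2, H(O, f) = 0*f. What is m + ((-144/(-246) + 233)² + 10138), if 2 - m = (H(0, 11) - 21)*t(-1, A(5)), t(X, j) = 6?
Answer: 108976075/1681 ≈ 64828.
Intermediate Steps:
H(O, f) = 0
A(u) = -5 (A(u) = -3 - 2 = -5)
m = 128 (m = 2 - (0 - 21)*6 = 2 - (-21)*6 = 2 - 1*(-126) = 2 + 126 = 128)
m + ((-144/(-246) + 233)² + 10138) = 128 + ((-144/(-246) + 233)² + 10138) = 128 + ((-144*(-1/246) + 233)² + 10138) = 128 + ((24/41 + 233)² + 10138) = 128 + ((9577/41)² + 10138) = 128 + (91718929/1681 + 10138) = 128 + 108760907/1681 = 108976075/1681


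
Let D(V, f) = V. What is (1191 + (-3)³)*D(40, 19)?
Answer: 46560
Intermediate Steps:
(1191 + (-3)³)*D(40, 19) = (1191 + (-3)³)*40 = (1191 - 27)*40 = 1164*40 = 46560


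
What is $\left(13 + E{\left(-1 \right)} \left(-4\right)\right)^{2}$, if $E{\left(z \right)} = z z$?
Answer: $81$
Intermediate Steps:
$E{\left(z \right)} = z^{2}$
$\left(13 + E{\left(-1 \right)} \left(-4\right)\right)^{2} = \left(13 + \left(-1\right)^{2} \left(-4\right)\right)^{2} = \left(13 + 1 \left(-4\right)\right)^{2} = \left(13 - 4\right)^{2} = 9^{2} = 81$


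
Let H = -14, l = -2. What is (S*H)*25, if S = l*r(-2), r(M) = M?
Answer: -1400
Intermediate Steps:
S = 4 (S = -2*(-2) = 4)
(S*H)*25 = (4*(-14))*25 = -56*25 = -1400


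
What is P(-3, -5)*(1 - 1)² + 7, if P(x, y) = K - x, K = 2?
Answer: 7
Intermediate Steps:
P(x, y) = 2 - x
P(-3, -5)*(1 - 1)² + 7 = (2 - 1*(-3))*(1 - 1)² + 7 = (2 + 3)*0² + 7 = 5*0 + 7 = 0 + 7 = 7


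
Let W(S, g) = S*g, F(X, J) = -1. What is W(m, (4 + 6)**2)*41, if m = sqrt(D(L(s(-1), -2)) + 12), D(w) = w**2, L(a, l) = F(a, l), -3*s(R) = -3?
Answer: 4100*sqrt(13) ≈ 14783.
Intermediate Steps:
s(R) = 1 (s(R) = -1/3*(-3) = 1)
L(a, l) = -1
m = sqrt(13) (m = sqrt((-1)**2 + 12) = sqrt(1 + 12) = sqrt(13) ≈ 3.6056)
W(m, (4 + 6)**2)*41 = (sqrt(13)*(4 + 6)**2)*41 = (sqrt(13)*10**2)*41 = (sqrt(13)*100)*41 = (100*sqrt(13))*41 = 4100*sqrt(13)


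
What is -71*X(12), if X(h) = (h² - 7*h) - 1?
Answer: -4189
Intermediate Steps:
X(h) = -1 + h² - 7*h
-71*X(12) = -71*(-1 + 12² - 7*12) = -71*(-1 + 144 - 84) = -71*59 = -4189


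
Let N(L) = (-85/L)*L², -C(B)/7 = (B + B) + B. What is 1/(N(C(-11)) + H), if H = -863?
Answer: -1/20498 ≈ -4.8785e-5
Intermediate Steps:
C(B) = -21*B (C(B) = -7*((B + B) + B) = -7*(2*B + B) = -21*B)
N(L) = -85*L
1/(N(C(-11)) + H) = 1/(-(-1785)*(-11) - 863) = 1/(-85*231 - 863) = 1/(-19635 - 863) = 1/(-20498) = -1/20498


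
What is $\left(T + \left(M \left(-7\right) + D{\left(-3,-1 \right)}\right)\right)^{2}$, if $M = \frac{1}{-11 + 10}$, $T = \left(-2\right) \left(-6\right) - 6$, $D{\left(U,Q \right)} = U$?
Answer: $100$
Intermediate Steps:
$T = 6$ ($T = 12 - 6 = 6$)
$M = -1$ ($M = \frac{1}{-1} = -1$)
$\left(T + \left(M \left(-7\right) + D{\left(-3,-1 \right)}\right)\right)^{2} = \left(6 - -4\right)^{2} = \left(6 + \left(7 - 3\right)\right)^{2} = \left(6 + 4\right)^{2} = 10^{2} = 100$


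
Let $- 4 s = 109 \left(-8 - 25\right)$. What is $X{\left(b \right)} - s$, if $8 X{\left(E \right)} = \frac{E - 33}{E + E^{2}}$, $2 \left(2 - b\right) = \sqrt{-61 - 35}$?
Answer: $\frac{- 71938 \sqrt{6} + 129461 i}{16 \left(- 9 i + 5 \sqrt{6}\right)} \approx -899.16 - 0.090795 i$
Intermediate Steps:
$s = \frac{3597}{4}$ ($s = - \frac{109 \left(-8 - 25\right)}{4} = - \frac{109 \left(-33\right)}{4} = \left(- \frac{1}{4}\right) \left(-3597\right) = \frac{3597}{4} \approx 899.25$)
$b = 2 - 2 i \sqrt{6}$ ($b = 2 - \frac{\sqrt{-61 - 35}}{2} = 2 - \frac{\sqrt{-96}}{2} = 2 - \frac{4 i \sqrt{6}}{2} = 2 - 2 i \sqrt{6} \approx 2.0 - 4.899 i$)
$X{\left(E \right)} = \frac{-33 + E}{8 \left(E + E^{2}\right)}$ ($X{\left(E \right)} = \frac{\left(E - 33\right) \frac{1}{E + E^{2}}}{8} = \frac{\left(-33 + E\right) \frac{1}{E + E^{2}}}{8} = \frac{\frac{1}{E + E^{2}} \left(-33 + E\right)}{8} = \frac{-33 + E}{8 \left(E + E^{2}\right)}$)
$X{\left(b \right)} - s = \frac{-33 + \left(2 - 2 i \sqrt{6}\right)}{8 \left(2 - 2 i \sqrt{6}\right) \left(1 + \left(2 - 2 i \sqrt{6}\right)\right)} - \frac{3597}{4} = \frac{-31 - 2 i \sqrt{6}}{8 \left(2 - 2 i \sqrt{6}\right) \left(3 - 2 i \sqrt{6}\right)} - \frac{3597}{4} = - \frac{3597}{4} + \frac{-31 - 2 i \sqrt{6}}{8 \left(2 - 2 i \sqrt{6}\right) \left(3 - 2 i \sqrt{6}\right)}$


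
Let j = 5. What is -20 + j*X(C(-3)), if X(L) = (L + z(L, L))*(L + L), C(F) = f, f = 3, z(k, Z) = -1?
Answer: 40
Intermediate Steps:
C(F) = 3
X(L) = 2*L*(-1 + L) (X(L) = (L - 1)*(L + L) = (-1 + L)*(2*L) = 2*L*(-1 + L))
-20 + j*X(C(-3)) = -20 + 5*(2*3*(-1 + 3)) = -20 + 5*(2*3*2) = -20 + 5*12 = -20 + 60 = 40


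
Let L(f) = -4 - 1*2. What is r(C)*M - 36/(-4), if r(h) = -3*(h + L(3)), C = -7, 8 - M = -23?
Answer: 1218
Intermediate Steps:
M = 31 (M = 8 - 1*(-23) = 8 + 23 = 31)
L(f) = -6 (L(f) = -4 - 2 = -6)
r(h) = 18 - 3*h (r(h) = -3*(h - 6) = -3*(-6 + h) = 18 - 3*h)
r(C)*M - 36/(-4) = (18 - 3*(-7))*31 - 36/(-4) = (18 + 21)*31 - 36*(-¼) = 39*31 + 9 = 1209 + 9 = 1218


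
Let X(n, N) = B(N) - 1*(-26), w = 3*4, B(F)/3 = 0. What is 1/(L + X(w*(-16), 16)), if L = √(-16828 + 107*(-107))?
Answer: 26/28953 - I*√28277/28953 ≈ 0.00089801 - 0.005808*I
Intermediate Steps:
B(F) = 0 (B(F) = 3*0 = 0)
w = 12
X(n, N) = 26 (X(n, N) = 0 - 1*(-26) = 0 + 26 = 26)
L = I*√28277 (L = √(-16828 - 11449) = √(-28277) = I*√28277 ≈ 168.16*I)
1/(L + X(w*(-16), 16)) = 1/(I*√28277 + 26) = 1/(26 + I*√28277)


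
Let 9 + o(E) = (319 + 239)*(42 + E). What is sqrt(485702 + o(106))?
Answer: sqrt(568277) ≈ 753.84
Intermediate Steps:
o(E) = 23427 + 558*E (o(E) = -9 + (319 + 239)*(42 + E) = -9 + 558*(42 + E) = -9 + (23436 + 558*E) = 23427 + 558*E)
sqrt(485702 + o(106)) = sqrt(485702 + (23427 + 558*106)) = sqrt(485702 + (23427 + 59148)) = sqrt(485702 + 82575) = sqrt(568277)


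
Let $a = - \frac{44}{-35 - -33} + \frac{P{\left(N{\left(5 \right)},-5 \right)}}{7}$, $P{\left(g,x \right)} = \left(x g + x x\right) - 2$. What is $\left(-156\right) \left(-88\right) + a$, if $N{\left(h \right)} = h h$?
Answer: $\frac{96148}{7} \approx 13735.0$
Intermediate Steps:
$N{\left(h \right)} = h^{2}$
$P{\left(g,x \right)} = -2 + x^{2} + g x$ ($P{\left(g,x \right)} = \left(g x + x^{2}\right) - 2 = \left(x^{2} + g x\right) - 2 = -2 + x^{2} + g x$)
$a = \frac{52}{7}$ ($a = - \frac{44}{-35 - -33} + \frac{-2 + \left(-5\right)^{2} + 5^{2} \left(-5\right)}{7} = - \frac{44}{-35 + 33} + \left(-2 + 25 + 25 \left(-5\right)\right) \frac{1}{7} = - \frac{44}{-2} + \left(-2 + 25 - 125\right) \frac{1}{7} = \left(-44\right) \left(- \frac{1}{2}\right) - \frac{102}{7} = 22 - \frac{102}{7} = \frac{52}{7} \approx 7.4286$)
$\left(-156\right) \left(-88\right) + a = \left(-156\right) \left(-88\right) + \frac{52}{7} = 13728 + \frac{52}{7} = \frac{96148}{7}$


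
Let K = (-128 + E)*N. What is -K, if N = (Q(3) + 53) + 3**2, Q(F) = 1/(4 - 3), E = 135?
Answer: -441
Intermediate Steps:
Q(F) = 1 (Q(F) = 1/1 = 1)
N = 63 (N = (1 + 53) + 3**2 = 54 + 9 = 63)
K = 441 (K = (-128 + 135)*63 = 7*63 = 441)
-K = -1*441 = -441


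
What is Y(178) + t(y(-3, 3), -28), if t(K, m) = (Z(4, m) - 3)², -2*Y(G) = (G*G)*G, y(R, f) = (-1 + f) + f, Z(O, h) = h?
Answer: -2818915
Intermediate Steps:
y(R, f) = -1 + 2*f
Y(G) = -G³/2 (Y(G) = -G*G*G/2 = -G²*G/2 = -G³/2)
t(K, m) = (-3 + m)² (t(K, m) = (m - 3)² = (-3 + m)²)
Y(178) + t(y(-3, 3), -28) = -½*178³ + (-3 - 28)² = -½*5639752 + (-31)² = -2819876 + 961 = -2818915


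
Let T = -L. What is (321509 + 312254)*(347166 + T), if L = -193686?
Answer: 342771986076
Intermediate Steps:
T = 193686 (T = -1*(-193686) = 193686)
(321509 + 312254)*(347166 + T) = (321509 + 312254)*(347166 + 193686) = 633763*540852 = 342771986076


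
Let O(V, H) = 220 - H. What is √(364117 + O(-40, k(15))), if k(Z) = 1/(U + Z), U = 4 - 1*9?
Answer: √36433690/10 ≈ 603.60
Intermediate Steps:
U = -5 (U = 4 - 9 = -5)
k(Z) = 1/(-5 + Z)
√(364117 + O(-40, k(15))) = √(364117 + (220 - 1/(-5 + 15))) = √(364117 + (220 - 1/10)) = √(364117 + (220 - 1*⅒)) = √(364117 + (220 - ⅒)) = √(364117 + 2199/10) = √(3643369/10) = √36433690/10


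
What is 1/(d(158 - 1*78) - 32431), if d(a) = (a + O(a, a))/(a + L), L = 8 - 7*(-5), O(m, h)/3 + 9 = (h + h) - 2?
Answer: -123/3988486 ≈ -3.0839e-5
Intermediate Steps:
O(m, h) = -33 + 6*h (O(m, h) = -27 + 3*((h + h) - 2) = -27 + 3*(2*h - 2) = -27 + 3*(-2 + 2*h) = -27 + (-6 + 6*h) = -33 + 6*h)
L = 43 (L = 8 + 35 = 43)
d(a) = (-33 + 7*a)/(43 + a) (d(a) = (a + (-33 + 6*a))/(a + 43) = (-33 + 7*a)/(43 + a))
1/(d(158 - 1*78) - 32431) = 1/((-33 + 7*(158 - 1*78))/(43 + (158 - 1*78)) - 32431) = 1/((-33 + 7*(158 - 78))/(43 + (158 - 78)) - 32431) = 1/((-33 + 7*80)/(43 + 80) - 32431) = 1/((-33 + 560)/123 - 32431) = 1/((1/123)*527 - 32431) = 1/(527/123 - 32431) = 1/(-3988486/123) = -123/3988486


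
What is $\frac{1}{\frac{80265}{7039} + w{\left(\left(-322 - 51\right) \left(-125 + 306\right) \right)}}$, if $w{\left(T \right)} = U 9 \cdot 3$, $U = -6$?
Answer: $- \frac{7039}{1060053} \approx -0.0066402$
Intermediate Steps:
$w{\left(T \right)} = -162$ ($w{\left(T \right)} = \left(-6\right) 9 \cdot 3 = \left(-54\right) 3 = -162$)
$\frac{1}{\frac{80265}{7039} + w{\left(\left(-322 - 51\right) \left(-125 + 306\right) \right)}} = \frac{1}{\frac{80265}{7039} - 162} = \frac{1}{- \frac{1060053}{7039}} = - \frac{7039}{1060053}$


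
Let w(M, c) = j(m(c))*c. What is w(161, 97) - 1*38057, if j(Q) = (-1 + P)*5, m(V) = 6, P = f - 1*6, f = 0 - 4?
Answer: -43392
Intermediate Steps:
f = -4
P = -10 (P = -4 - 1*6 = -4 - 6 = -10)
j(Q) = -55 (j(Q) = (-1 - 10)*5 = -11*5 = -55)
w(M, c) = -55*c
w(161, 97) - 1*38057 = -55*97 - 1*38057 = -5335 - 38057 = -43392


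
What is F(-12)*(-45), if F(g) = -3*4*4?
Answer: 2160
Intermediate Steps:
F(g) = -48 (F(g) = -12*4 = -48)
F(-12)*(-45) = -48*(-45) = 2160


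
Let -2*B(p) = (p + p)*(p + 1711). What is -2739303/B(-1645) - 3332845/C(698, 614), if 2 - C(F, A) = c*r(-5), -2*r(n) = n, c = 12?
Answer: 8613578123/72380 ≈ 1.1901e+5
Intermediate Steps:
r(n) = -n/2
C(F, A) = -28 (C(F, A) = 2 - 12*(-1/2*(-5)) = 2 - 12*5/2 = 2 - 1*30 = 2 - 30 = -28)
B(p) = -p*(1711 + p) (B(p) = -(p + p)*(p + 1711)/2 = -2*p*(1711 + p)/2 = -p*(1711 + p))
-2739303/B(-1645) - 3332845/C(698, 614) = -2739303*1/(1645*(1711 - 1645)) - 3332845/(-28) = -2739303/((-1*(-1645)*66)) - 3332845*(-1/28) = -2739303/108570 + 3332845/28 = -2739303*1/108570 + 3332845/28 = -130443/5170 + 3332845/28 = 8613578123/72380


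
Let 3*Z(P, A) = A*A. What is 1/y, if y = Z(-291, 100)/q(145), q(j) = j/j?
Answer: 3/10000 ≈ 0.00030000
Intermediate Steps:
q(j) = 1
Z(P, A) = A²/3 (Z(P, A) = (A*A)/3 = A²/3)
y = 10000/3 (y = ((⅓)*100²)/1 = ((⅓)*10000)*1 = (10000/3)*1 = 10000/3 ≈ 3333.3)
1/y = 1/(10000/3) = 3/10000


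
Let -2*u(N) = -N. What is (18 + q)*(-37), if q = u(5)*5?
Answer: -2257/2 ≈ -1128.5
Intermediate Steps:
u(N) = N/2 (u(N) = -(-1)*N/2 = N/2)
q = 25/2 (q = ((1/2)*5)*5 = (5/2)*5 = 25/2 ≈ 12.500)
(18 + q)*(-37) = (18 + 25/2)*(-37) = (61/2)*(-37) = -2257/2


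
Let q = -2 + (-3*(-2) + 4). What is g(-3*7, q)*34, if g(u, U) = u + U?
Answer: -442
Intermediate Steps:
q = 8 (q = -2 + (6 + 4) = -2 + 10 = 8)
g(u, U) = U + u
g(-3*7, q)*34 = (8 - 3*7)*34 = (8 - 21)*34 = -13*34 = -442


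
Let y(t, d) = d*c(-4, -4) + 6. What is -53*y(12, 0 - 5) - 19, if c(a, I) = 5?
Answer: 988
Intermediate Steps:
y(t, d) = 6 + 5*d (y(t, d) = d*5 + 6 = 5*d + 6 = 6 + 5*d)
-53*y(12, 0 - 5) - 19 = -53*(6 + 5*(0 - 5)) - 19 = -53*(6 + 5*(-5)) - 19 = -53*(6 - 25) - 19 = -53*(-19) - 19 = 1007 - 19 = 988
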